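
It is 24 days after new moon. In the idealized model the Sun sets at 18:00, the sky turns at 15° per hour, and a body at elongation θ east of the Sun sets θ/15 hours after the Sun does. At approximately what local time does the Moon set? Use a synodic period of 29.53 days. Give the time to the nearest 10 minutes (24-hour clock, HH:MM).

13:30

Elongation θ = 360° × 24/29.53 ≈ 292.6°.
At 15° of sky rotation per hour, 292.6° corresponds to a 19.51 h lag.
18:00 + 19.506 h ≈ 13:30 → 13:30 to the nearest ten minutes.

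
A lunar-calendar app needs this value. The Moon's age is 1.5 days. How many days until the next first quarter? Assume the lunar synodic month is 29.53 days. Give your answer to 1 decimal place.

First quarter occurs at elongation 90°, i.e. at age 29.53 × 90/360 = 7.383 d.
So 5.883 days remain (7.383 − 1.5).

5.9 days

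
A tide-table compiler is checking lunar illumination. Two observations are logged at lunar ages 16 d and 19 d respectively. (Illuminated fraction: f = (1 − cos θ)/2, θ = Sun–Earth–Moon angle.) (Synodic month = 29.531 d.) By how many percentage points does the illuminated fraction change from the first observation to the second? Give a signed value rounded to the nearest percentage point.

-17 pp

θ₁ = 360° × 16/29.531 = 195.0°, f₁ = (1 − cos θ₁)/2 = 0.983.
θ₂ = 360° × 19/29.531 = 231.6°, f₂ = (1 − cos θ₂)/2 = 0.810.
Change = f₂ − f₁ = -0.172 → -17 percentage points.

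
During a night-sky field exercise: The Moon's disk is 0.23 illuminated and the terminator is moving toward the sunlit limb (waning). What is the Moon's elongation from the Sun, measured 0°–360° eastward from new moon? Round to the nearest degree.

303°

Invert f = (1 − cos θ)/2 to get cos θ = 1 − 2(0.23) = 0.540, hence θ₀ = arccos 0.540 = 57.3°.
Waning ⇒ past full, so θ = 360° − 57.3° = 302.7°.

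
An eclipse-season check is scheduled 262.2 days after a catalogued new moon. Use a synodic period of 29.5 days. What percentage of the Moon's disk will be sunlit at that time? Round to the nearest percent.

262.2 d spans 8 complete synodic months (8 × 29.5 = 236.00 d) plus 26.20 d.
Elongation θ = 360° × 26.20/29.5 ≈ 319.7°.
Illuminated fraction = (1 − cos 319.7°)/2 = (1 − 0.763)/2 ≈ 0.119, so 12%.

12%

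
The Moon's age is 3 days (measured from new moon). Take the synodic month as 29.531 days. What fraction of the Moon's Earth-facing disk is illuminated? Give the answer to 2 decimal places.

Elongation θ = 360° × 3/29.531 ≈ 36.6°.
Illuminated fraction = (1 − cos 36.6°)/2 = (1 − 0.803)/2 ≈ 0.098.

0.10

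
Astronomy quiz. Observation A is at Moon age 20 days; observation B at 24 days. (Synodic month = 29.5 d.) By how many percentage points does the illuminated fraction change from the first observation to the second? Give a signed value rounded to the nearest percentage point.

-41 pp

θ₁ = 360° × 20/29.5 = 244.1°, f₁ = (1 − cos θ₁)/2 = 0.719.
θ₂ = 360° × 24/29.5 = 292.9°, f₂ = (1 − cos θ₂)/2 = 0.306.
Change = f₂ − f₁ = -0.413 → -41 percentage points.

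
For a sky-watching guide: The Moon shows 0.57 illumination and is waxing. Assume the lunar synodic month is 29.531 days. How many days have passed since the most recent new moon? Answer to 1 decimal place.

8.0 days

From f = (1 − cos θ)/2: cos θ = 1 − 2×0.57 = -0.140; arccos → 98.0°.
Before full moon the principal value applies: θ = 98.0°.
Age = 29.531 × 98.0°/360° ≈ 8.04 days.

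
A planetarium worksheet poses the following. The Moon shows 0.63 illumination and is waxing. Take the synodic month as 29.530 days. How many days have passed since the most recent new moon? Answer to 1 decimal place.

8.6 days

From f = (1 − cos θ)/2: cos θ = 1 − 2×0.63 = -0.260; arccos → 105.1°.
Before full moon the principal value applies: θ = 105.1°.
At 360°/29.530 d per day, 105.1° corresponds to 8.62 days.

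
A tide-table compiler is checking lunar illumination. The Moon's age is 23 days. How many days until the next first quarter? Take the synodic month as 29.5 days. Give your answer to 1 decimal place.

First quarter is 0.25 of the way through the cycle: age 0.25 × 29.5 = 7.375 d.
Already past this cycle's first quarter; the next is at 7.375 + 29.5 = 36.875 d, so 36.875 − 23 = 13.875 days.

13.9 days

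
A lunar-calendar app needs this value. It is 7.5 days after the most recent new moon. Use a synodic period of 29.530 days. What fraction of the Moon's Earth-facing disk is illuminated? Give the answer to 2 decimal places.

0.51

Phase angle: θ = 360°·(7.5 d)/(29.530 d) = 91.4°.
Illuminated fraction = (1 − cos 91.4°)/2 = (1 − (-0.025))/2 ≈ 0.512.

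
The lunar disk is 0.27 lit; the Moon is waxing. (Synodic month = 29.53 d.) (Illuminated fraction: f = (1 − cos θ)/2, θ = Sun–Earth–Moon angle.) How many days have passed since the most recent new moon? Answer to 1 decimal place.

cos θ = 1 − 2f = 0.460, giving a principal value of 62.6°.
Before full moon the principal value applies: θ = 62.6°.
Age = 29.53 × 62.6°/360° ≈ 5.14 days.

5.1 days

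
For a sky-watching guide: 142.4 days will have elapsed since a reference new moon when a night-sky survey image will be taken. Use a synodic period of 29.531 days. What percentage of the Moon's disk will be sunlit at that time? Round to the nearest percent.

28%

Reduce mod P: 142.4 − 4×29.531 = 24.28 d into the current lunation.
The Moon has covered 24.28/29.531 of its cycle, so θ ≈ 360° × 24.28/29.531 = 295.9°.
With cos θ = 0.437, the lit fraction is (1 − 0.437)/2 ≈ 0.281, so 28%.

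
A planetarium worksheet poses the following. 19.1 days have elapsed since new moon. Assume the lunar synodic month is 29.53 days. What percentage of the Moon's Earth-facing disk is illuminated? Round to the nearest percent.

80%

Elongation θ = 360° × 19.1/29.53 ≈ 232.8°.
Illuminated fraction = (1 − cos 232.8°)/2 = (1 − (-0.604))/2 ≈ 0.802, so 80%.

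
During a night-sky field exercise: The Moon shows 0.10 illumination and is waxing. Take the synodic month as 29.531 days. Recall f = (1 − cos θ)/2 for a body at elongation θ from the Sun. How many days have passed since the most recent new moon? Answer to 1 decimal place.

3.0 days

cos θ = 1 − 2f = 0.800, giving a principal value of 36.9°.
The Moon is waxing (0°–180°), so θ = 36.9° directly.
At 360°/29.531 d per day, 36.9° corresponds to 3.02 days.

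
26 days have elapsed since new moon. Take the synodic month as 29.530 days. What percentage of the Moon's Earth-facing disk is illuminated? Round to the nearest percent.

The Moon has covered 26/29.530 of its cycle, so θ ≈ 360° × 26/29.530 = 317.0°.
With cos θ = 0.731, the lit fraction is (1 − 0.731)/2 ≈ 0.135, so 13%.

13%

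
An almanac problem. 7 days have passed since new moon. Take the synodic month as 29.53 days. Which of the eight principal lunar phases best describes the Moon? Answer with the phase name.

θ ≈ 360° × 7/29.53 = 85°, which falls in the first quarter sector.

first quarter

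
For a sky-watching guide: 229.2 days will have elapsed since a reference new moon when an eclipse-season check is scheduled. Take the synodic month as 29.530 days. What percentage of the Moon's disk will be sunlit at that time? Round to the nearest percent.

Reduce mod P: 229.2 − 7×29.530 = 22.49 d into the current lunation.
Elongation θ = 360° × 22.49/29.530 ≈ 274.2°.
cos 274.2° = 0.073, so f = (1 − 0.073)/2 = 0.464, so 46%.

46%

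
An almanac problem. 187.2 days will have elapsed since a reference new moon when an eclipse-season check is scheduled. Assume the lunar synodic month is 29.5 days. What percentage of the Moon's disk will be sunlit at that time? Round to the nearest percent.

187.2/29.5 = 6.346 lunations, so 6 complete cycles and 10.20 d into the next.
Elongation θ = 360° × 10.20/29.5 ≈ 124.5°.
Illuminated fraction = (1 − cos 124.5°)/2 = (1 − (-0.566))/2 ≈ 0.783, so 78%.

78%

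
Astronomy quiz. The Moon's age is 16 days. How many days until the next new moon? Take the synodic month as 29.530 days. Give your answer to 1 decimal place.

The next new moon completes the synodic month: 29.530 − 16 = 13.530 days.

13.5 days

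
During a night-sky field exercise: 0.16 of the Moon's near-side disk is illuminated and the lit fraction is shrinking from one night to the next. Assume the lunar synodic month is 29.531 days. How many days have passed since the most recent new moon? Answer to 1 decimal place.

25.7 days

From f = (1 − cos θ)/2: cos θ = 1 − 2×0.16 = 0.680; arccos → 47.2°.
Since the Moon is past full (waning), take the reflex angle: θ = 360° − 47.2° = 312.8°.
At 360°/29.531 d per day, 312.8° corresponds to 25.66 days.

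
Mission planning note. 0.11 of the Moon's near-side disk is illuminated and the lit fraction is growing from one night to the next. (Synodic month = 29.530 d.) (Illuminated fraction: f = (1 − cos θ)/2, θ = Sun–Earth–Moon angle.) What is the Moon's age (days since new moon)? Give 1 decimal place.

3.2 days

cos θ = 1 − 2f = 0.780, giving a principal value of 38.7°.
Before full moon the principal value applies: θ = 38.7°.
That fraction of the synodic month is 38.7/360 × 29.530 d ≈ 3.18 d.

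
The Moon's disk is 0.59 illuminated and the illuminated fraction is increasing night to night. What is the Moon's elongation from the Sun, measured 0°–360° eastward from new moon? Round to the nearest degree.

From f = (1 − cos θ)/2: cos θ = 1 − 2×0.59 = -0.180; arccos → 100.4°.
Waxing ⇒ before full, so θ = 100.4°.

100°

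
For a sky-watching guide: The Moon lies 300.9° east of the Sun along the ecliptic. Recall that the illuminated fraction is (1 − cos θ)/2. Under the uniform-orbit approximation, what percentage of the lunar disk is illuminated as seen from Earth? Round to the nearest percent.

24%

cos 300.9° = 0.514, so f = (1 − 0.514)/2 = 0.243, i.e. 24%.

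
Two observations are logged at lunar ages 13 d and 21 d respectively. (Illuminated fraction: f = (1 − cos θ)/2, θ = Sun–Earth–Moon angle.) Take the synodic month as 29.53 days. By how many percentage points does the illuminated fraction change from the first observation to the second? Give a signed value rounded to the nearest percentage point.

θ₁ = 360° × 13/29.53 = 158.5°, f₁ = (1 − cos θ₁)/2 = 0.965.
θ₂ = 360° × 21/29.53 = 256.0°, f₂ = (1 − cos θ₂)/2 = 0.621.
Change = f₂ − f₁ = -0.344 → -34 percentage points.

-34 pp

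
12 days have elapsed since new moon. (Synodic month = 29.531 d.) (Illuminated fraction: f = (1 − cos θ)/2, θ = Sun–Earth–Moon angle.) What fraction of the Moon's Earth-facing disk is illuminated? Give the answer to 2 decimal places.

Elongation θ = 360° × 12/29.531 ≈ 146.3°.
Illuminated fraction = (1 − cos 146.3°)/2 = (1 − (-0.832))/2 ≈ 0.916.

0.92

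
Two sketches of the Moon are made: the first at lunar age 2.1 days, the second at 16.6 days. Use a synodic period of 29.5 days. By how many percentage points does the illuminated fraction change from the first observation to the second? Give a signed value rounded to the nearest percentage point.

+91 percentage points

θ₁ = 360° × 2.1/29.5 = 25.6°, f₁ = (1 − cos θ₁)/2 = 0.049.
θ₂ = 360° × 16.6/29.5 = 202.6°, f₂ = (1 − cos θ₂)/2 = 0.962.
Change = f₂ − f₁ = +0.912 → +91 percentage points.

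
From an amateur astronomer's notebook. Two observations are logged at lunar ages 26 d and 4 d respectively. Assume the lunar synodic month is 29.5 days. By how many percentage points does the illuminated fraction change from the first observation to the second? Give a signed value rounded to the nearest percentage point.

First observation: θ = 360°·26/29.5 = 317.3°, so f = 0.133.
Second observation: θ = 48.8°, f = 0.171.
Δf = 0.171 − 0.133 = +0.038, i.e. +4 pp.

+4 pp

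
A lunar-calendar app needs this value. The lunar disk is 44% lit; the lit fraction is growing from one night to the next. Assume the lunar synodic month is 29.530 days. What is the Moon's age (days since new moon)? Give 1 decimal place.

Invert f = (1 − cos θ)/2 to get cos θ = 1 − 2(0.44) = 0.120, hence θ₀ = arccos 0.120 = 83.1°.
Before full moon the principal value applies: θ = 83.1°.
Age = 29.530 × 83.1°/360° ≈ 6.82 days.

6.8 days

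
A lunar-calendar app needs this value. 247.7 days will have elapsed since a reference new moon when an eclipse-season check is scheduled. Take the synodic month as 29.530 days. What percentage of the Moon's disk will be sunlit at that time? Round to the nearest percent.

88%

247.7/29.530 = 8.388 lunations, so 8 complete cycles and 11.46 d into the next.
Elongation θ = 360° × 11.46/29.530 ≈ 139.7°.
Illuminated fraction = (1 − cos 139.7°)/2 = (1 − (-0.763))/2 ≈ 0.881, so 88%.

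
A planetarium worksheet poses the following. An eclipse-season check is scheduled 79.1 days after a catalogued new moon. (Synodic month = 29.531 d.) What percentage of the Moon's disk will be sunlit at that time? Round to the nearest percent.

72%

Reduce mod P: 79.1 − 2×29.531 = 20.04 d into the current lunation.
The Moon has covered 20.04/29.531 of its cycle, so θ ≈ 360° × 20.04/29.531 = 244.3°.
With cos θ = (-0.434), the lit fraction is (1 − (-0.434))/2 ≈ 0.717, so 72%.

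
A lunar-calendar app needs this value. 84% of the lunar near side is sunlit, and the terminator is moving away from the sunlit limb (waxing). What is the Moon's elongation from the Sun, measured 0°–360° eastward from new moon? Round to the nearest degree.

cos θ = 1 − 2f = -0.680, giving a principal value of 132.8°.
Before full moon the principal value applies: θ = 132.8°.

133°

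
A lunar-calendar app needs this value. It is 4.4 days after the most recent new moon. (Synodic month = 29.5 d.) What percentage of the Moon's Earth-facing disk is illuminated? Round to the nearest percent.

Phase angle: θ = 360°·(4.4 d)/(29.5 d) = 53.7°.
cos 53.7° = 0.592, so f = (1 − 0.592)/2 = 0.204, so 20%.

20%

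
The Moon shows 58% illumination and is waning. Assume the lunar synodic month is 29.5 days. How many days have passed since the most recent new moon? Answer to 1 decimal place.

Invert f = (1 − cos θ)/2 to get cos θ = 1 − 2(0.58) = -0.160, hence θ₀ = arccos -0.160 = 99.2°.
Since the Moon is past full (waning), take the reflex angle: θ = 360° − 99.2° = 260.8°.
That fraction of the synodic month is 260.8/360 × 29.5 d ≈ 21.37 d.

21.4 days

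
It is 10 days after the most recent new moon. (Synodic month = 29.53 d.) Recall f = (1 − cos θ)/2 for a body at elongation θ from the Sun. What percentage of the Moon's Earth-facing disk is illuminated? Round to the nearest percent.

Elongation θ = 360° × 10/29.53 ≈ 121.9°.
cos 121.9° = (-0.529), so f = (1 − (-0.529))/2 = 0.764, so 76%.

76%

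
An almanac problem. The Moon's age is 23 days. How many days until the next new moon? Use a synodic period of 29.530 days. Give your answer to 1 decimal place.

One full lunation from the last new moon is 29.530 d; remaining = 29.530 − 23 = 6.530 d.

6.5 days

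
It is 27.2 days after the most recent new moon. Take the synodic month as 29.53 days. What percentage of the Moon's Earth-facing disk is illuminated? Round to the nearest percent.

6%

Phase angle: θ = 360°·(27.2 d)/(29.53 d) = 331.6°.
Illuminated fraction = (1 − cos 331.6°)/2 = (1 − 0.880)/2 ≈ 0.060, so 6%.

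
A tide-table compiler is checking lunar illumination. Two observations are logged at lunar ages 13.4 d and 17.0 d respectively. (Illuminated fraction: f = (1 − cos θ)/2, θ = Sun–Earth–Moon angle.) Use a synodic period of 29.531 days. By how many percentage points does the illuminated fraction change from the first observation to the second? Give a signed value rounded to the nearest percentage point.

θ₁ = 360° × 13.4/29.531 = 163.4°, f₁ = (1 − cos θ₁)/2 = 0.979.
θ₂ = 360° × 17.0/29.531 = 207.2°, f₂ = (1 − cos θ₂)/2 = 0.945.
Change = f₂ − f₁ = -0.034 → -3 percentage points.

-3 percentage points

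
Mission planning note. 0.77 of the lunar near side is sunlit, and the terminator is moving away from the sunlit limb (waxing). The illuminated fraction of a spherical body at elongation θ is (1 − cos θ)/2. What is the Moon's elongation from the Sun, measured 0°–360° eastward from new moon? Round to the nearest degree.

123°

cos θ = 1 − 2f = -0.540, giving a principal value of 122.7°.
The Moon is waxing (0°–180°), so θ = 122.7° directly.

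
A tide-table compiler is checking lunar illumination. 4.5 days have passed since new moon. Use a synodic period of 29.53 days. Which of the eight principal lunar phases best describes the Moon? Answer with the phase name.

waxing crescent

At 4.5/29.53 of the cycle, θ ≈ 55° — the waxing crescent range.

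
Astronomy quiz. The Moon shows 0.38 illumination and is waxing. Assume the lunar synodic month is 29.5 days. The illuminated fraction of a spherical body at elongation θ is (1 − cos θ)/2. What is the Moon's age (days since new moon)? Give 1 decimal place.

From f = (1 − cos θ)/2: cos θ = 1 − 2×0.38 = 0.240; arccos → 76.1°.
Waxing ⇒ before full, so θ = 76.1°.
That fraction of the synodic month is 76.1/360 × 29.5 d ≈ 6.24 d.

6.2 days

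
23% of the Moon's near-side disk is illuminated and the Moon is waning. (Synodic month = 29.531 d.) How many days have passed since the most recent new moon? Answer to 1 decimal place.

From f = (1 − cos θ)/2: cos θ = 1 − 2×0.23 = 0.540; arccos → 57.3°.
Since the Moon is past full (waning), take the reflex angle: θ = 360° − 57.3° = 302.7°.
Age = 29.531 × 302.7°/360° ≈ 24.83 days.

24.8 days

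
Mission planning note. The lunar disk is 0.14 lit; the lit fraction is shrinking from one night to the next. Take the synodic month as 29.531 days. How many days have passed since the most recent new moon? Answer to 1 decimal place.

25.9 days

cos θ = 1 − 2f = 0.720, giving a principal value of 43.9°.
A waning Moon lies in 180°–360°, so θ = 360° − 43.9° = 316.1°.
Age = 29.531 × 316.1°/360° ≈ 25.93 days.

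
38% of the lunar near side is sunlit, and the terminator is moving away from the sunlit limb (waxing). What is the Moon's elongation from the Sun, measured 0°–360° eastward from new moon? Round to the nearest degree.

From f = (1 − cos θ)/2: cos θ = 1 − 2×0.38 = 0.240; arccos → 76.1°.
The Moon is waxing (0°–180°), so θ = 76.1° directly.

76°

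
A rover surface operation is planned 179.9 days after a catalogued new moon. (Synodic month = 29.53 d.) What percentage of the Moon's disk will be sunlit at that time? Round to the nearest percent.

8%

179.9/29.53 = 6.092 lunations, so 6 complete cycles and 2.72 d into the next.
The Moon has covered 2.72/29.53 of its cycle, so θ ≈ 360° × 2.72/29.53 = 33.2°.
Illuminated fraction = (1 − cos 33.2°)/2 = (1 − 0.837)/2 ≈ 0.081, so 8%.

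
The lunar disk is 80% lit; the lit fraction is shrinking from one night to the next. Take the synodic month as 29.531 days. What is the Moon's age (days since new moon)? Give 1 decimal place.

From f = (1 − cos θ)/2: cos θ = 1 − 2×0.80 = -0.600; arccos → 126.9°.
A waning Moon lies in 180°–360°, so θ = 360° − 126.9° = 233.1°.
At 360°/29.531 d per day, 233.1° corresponds to 19.12 days.

19.1 days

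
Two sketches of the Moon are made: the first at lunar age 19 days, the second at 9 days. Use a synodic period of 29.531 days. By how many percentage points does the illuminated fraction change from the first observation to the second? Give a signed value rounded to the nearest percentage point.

-14 pp

First observation: θ = 360°·19/29.531 = 231.6°, so f = 0.810.
Second observation: θ = 109.7°, f = 0.669.
Δf = 0.669 − 0.810 = -0.142, i.e. -14 pp.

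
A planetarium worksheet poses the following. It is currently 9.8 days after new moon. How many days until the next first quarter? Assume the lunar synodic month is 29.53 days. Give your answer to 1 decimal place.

27.1 days

First quarter occurs at elongation 90°, i.e. at age 29.53 × 90/360 = 7.383 d.
Already past this cycle's first quarter; the next is at 7.383 + 29.53 = 36.913 d, so 36.913 − 9.8 = 27.113 days.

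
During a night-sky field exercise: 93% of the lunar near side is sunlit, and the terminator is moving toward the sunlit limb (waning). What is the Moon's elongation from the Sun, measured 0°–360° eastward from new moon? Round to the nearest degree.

211°

Invert f = (1 − cos θ)/2 to get cos θ = 1 − 2(0.93) = -0.860, hence θ₀ = arccos -0.860 = 149.3°.
A waning Moon lies in 180°–360°, so θ = 360° − 149.3° = 210.7°.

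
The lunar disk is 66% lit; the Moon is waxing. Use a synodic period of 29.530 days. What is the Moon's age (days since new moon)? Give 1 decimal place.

8.9 days

From f = (1 − cos θ)/2: cos θ = 1 − 2×0.66 = -0.320; arccos → 108.7°.
Before full moon the principal value applies: θ = 108.7°.
At 360°/29.530 d per day, 108.7° corresponds to 8.91 days.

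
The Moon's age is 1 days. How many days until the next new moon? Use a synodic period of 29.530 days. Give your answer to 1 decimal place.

One full lunation from the last new moon is 29.530 d; remaining = 29.530 − 1 = 28.530 d.

28.5 days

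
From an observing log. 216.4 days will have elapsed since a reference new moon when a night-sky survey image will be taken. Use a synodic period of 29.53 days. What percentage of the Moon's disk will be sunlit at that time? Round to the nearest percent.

216.4 d spans 7 complete synodic months (7 × 29.53 = 206.71 d) plus 9.69 d.
Phase angle: θ = 360°·(9.69 d)/(29.53 d) = 118.1°.
With cos θ = (-0.471), the lit fraction is (1 − (-0.471))/2 ≈ 0.736, so 74%.

74%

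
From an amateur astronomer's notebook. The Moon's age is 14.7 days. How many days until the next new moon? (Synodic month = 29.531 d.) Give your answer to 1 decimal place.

14.8 days

The next new moon completes the synodic month: 29.531 − 14.7 = 14.831 days.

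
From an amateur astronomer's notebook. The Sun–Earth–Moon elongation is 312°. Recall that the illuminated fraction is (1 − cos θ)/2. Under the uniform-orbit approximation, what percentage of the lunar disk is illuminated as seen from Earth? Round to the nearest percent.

17%

Half-versine of 312°: (1 − 0.669)/2 = 0.165, i.e. 17%.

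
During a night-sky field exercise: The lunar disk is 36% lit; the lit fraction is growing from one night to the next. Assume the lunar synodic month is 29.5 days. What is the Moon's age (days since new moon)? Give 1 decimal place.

6.0 days

From f = (1 − cos θ)/2: cos θ = 1 − 2×0.36 = 0.280; arccos → 73.7°.
The Moon is waxing (0°–180°), so θ = 73.7° directly.
That fraction of the synodic month is 73.7/360 × 29.5 d ≈ 6.04 d.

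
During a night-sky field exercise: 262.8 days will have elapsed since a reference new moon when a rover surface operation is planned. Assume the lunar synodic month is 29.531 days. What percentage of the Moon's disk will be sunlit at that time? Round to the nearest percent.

262.8 d spans 8 complete synodic months (8 × 29.531 = 236.25 d) plus 26.55 d.
Elongation θ = 360° × 26.55/29.531 ≈ 323.7°.
cos 323.7° = 0.806, so f = (1 − 0.806)/2 = 0.097, so 10%.

10%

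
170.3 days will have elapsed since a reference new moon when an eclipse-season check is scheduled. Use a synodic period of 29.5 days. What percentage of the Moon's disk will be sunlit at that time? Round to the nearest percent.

170.3 d spans 5 complete synodic months (5 × 29.5 = 147.50 d) plus 22.80 d.
Phase angle: θ = 360°·(22.80 d)/(29.5 d) = 278.2°.
With cos θ = 0.143, the lit fraction is (1 − 0.143)/2 ≈ 0.428, so 43%.

43%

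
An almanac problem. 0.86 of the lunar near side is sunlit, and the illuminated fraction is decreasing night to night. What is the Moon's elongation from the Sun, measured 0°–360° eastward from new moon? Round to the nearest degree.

From f = (1 − cos θ)/2: cos θ = 1 − 2×0.86 = -0.720; arccos → 136.1°.
Waning ⇒ past full, so θ = 360° − 136.1° = 223.9°.

224°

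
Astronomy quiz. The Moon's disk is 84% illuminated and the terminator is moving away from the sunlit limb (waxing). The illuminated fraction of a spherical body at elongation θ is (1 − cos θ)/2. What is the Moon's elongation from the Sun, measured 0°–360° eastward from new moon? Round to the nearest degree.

133°

Invert f = (1 − cos θ)/2 to get cos θ = 1 − 2(0.84) = -0.680, hence θ₀ = arccos -0.680 = 132.8°.
The Moon is waxing (0°–180°), so θ = 132.8° directly.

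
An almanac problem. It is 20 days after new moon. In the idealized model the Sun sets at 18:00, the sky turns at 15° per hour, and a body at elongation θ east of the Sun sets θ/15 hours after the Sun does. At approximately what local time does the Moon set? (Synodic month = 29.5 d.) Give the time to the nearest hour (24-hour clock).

The Moon has covered 20/29.5 of its cycle, so θ ≈ 360° × 20/29.5 = 244.1°.
At 15° of sky rotation per hour, 244.1° corresponds to a 16.27 h lag.
18:00 + 16.27 h ≈ 10:16 → 10:00 to the nearest hour.

10:00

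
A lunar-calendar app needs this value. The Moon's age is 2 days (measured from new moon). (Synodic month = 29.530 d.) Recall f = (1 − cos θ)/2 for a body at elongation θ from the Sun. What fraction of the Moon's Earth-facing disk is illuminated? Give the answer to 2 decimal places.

Elongation θ = 360° × 2/29.530 ≈ 24.4°.
Illuminated fraction = (1 − cos 24.4°)/2 = (1 − 0.911)/2 ≈ 0.045.

0.04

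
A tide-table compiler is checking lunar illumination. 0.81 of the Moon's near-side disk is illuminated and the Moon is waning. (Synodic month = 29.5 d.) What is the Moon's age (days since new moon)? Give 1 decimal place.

19.0 days

cos θ = 1 − 2f = -0.620, giving a principal value of 128.3°.
Since the Moon is past full (waning), take the reflex angle: θ = 360° − 128.3° = 231.7°.
That fraction of the synodic month is 231.7/360 × 29.5 d ≈ 18.99 d.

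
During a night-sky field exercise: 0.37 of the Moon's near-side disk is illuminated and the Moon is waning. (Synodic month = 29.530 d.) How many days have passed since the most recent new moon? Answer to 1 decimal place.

Invert f = (1 − cos θ)/2 to get cos θ = 1 − 2(0.37) = 0.260, hence θ₀ = arccos 0.260 = 74.9°.
A waning Moon lies in 180°–360°, so θ = 360° − 74.9° = 285.1°.
That fraction of the synodic month is 285.1/360 × 29.530 d ≈ 23.38 d.

23.4 days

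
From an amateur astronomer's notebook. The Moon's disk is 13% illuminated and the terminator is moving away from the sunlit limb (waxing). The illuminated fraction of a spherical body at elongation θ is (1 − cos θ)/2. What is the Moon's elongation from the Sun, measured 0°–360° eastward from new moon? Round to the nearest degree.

Invert f = (1 − cos θ)/2 to get cos θ = 1 − 2(0.13) = 0.740, hence θ₀ = arccos 0.740 = 42.3°.
Before full moon the principal value applies: θ = 42.3°.

42°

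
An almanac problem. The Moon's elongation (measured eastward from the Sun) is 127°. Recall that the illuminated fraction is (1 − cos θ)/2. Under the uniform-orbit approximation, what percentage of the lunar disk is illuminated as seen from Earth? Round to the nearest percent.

80%

f = (1 − cos 127°)/2 = (1 − (-0.602))/2 ≈ 0.801, i.e. 80%.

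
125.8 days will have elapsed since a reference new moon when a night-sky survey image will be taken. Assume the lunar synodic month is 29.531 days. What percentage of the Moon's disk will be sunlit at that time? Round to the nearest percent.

53%

125.8 d spans 4 complete synodic months (4 × 29.531 = 118.12 d) plus 7.68 d.
The Moon has covered 7.68/29.531 of its cycle, so θ ≈ 360° × 7.68/29.531 = 93.6°.
cos 93.6° = (-0.062), so f = (1 − (-0.062))/2 = 0.531, so 53%.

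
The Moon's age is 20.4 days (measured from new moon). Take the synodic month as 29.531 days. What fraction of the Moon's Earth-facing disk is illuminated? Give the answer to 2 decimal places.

Elongation θ = 360° × 20.4/29.531 ≈ 248.7°.
cos 248.7° = (-0.363), so f = (1 − (-0.363))/2 = 0.682.

0.68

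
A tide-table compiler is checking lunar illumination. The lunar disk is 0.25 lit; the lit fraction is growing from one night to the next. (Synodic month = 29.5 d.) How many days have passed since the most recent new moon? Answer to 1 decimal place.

4.9 days

cos θ = 1 − 2f = 0.500, giving a principal value of 60.0°.
Before full moon the principal value applies: θ = 60.0°.
At 360°/29.5 d per day, 60.0° corresponds to 4.92 days.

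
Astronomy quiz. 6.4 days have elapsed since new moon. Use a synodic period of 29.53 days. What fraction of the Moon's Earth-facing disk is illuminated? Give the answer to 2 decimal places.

0.40

Elongation θ = 360° × 6.4/29.53 ≈ 78.0°.
cos 78.0° = 0.208, so f = (1 − 0.208)/2 = 0.396.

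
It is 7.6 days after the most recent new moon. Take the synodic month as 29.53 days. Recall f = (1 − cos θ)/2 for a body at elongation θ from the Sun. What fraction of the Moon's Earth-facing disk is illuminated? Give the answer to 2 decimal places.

0.52

Elongation θ = 360° × 7.6/29.53 ≈ 92.7°.
cos 92.7° = (-0.046), so f = (1 − (-0.046))/2 = 0.523.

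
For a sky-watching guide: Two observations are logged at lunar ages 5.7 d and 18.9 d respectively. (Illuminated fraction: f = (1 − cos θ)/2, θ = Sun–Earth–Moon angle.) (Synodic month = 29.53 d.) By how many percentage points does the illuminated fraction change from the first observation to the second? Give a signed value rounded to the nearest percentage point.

First observation: θ = 360°·5.7/29.53 = 69.5°, so f = 0.325.
Second observation: θ = 230.4°, f = 0.819.
Δf = 0.819 − 0.325 = +0.494, i.e. +49 pp.

+49 pp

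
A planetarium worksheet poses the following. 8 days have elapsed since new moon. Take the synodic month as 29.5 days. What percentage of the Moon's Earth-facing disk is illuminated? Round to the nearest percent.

The Moon has covered 8/29.5 of its cycle, so θ ≈ 360° × 8/29.5 = 97.6°.
Illuminated fraction = (1 − cos 97.6°)/2 = (1 − (-0.133))/2 ≈ 0.566, so 57%.

57%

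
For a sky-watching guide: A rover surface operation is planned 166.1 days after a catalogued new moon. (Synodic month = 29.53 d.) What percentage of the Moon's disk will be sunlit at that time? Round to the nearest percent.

166.1/29.53 = 5.625 lunations, so 5 complete cycles and 18.45 d into the next.
Elongation θ = 360° × 18.45/29.53 ≈ 224.9°.
Illuminated fraction = (1 − cos 224.9°)/2 = (1 − (-0.708))/2 ≈ 0.854, so 85%.

85%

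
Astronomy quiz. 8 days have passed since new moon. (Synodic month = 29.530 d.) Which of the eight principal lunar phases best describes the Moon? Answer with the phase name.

At 8/29.530 of the cycle, θ ≈ 98° — the first quarter range.

first quarter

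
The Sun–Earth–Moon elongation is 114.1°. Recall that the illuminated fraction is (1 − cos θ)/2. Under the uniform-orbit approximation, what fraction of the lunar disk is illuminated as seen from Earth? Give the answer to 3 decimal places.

Half-versine of 114.1°: (1 − (-0.408))/2 = 0.704.

0.704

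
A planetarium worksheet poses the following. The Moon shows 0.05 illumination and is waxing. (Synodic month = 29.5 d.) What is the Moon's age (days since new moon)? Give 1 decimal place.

2.1 days

Invert f = (1 − cos θ)/2 to get cos θ = 1 − 2(0.05) = 0.900, hence θ₀ = arccos 0.900 = 25.8°.
Waxing ⇒ before full, so θ = 25.8°.
Age = 29.5 × 25.8°/360° ≈ 2.12 days.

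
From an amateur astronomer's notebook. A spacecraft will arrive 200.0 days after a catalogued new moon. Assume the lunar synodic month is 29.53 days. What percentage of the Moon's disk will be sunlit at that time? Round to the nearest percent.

43%

200.0/29.53 = 6.773 lunations, so 6 complete cycles and 22.82 d into the next.
Phase angle: θ = 360°·(22.82 d)/(29.53 d) = 278.2°.
cos 278.2° = 0.143, so f = (1 − 0.143)/2 = 0.429, so 43%.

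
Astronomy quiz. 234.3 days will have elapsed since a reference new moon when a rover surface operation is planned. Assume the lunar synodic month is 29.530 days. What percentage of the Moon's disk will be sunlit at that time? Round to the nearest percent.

4%

234.3/29.530 = 7.934 lunations, so 7 complete cycles and 27.59 d into the next.
Phase angle: θ = 360°·(27.59 d)/(29.530 d) = 336.3°.
cos 336.3° = 0.916, so f = (1 − 0.916)/2 = 0.042, so 4%.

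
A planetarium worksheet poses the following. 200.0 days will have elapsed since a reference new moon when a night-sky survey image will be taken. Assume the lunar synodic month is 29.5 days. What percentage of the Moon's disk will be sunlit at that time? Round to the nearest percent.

41%

200.0/29.5 = 6.780 lunations, so 6 complete cycles and 23.00 d into the next.
Phase angle: θ = 360°·(23.00 d)/(29.5 d) = 280.7°.
Illuminated fraction = (1 − cos 280.7°)/2 = (1 − 0.185)/2 ≈ 0.407, so 41%.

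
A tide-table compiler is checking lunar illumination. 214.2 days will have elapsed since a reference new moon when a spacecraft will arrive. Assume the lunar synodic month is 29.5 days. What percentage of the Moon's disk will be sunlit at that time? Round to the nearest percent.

53%

Reduce mod P: 214.2 − 7×29.5 = 7.70 d into the current lunation.
Elongation θ = 360° × 7.70/29.5 ≈ 94.0°.
Illuminated fraction = (1 − cos 94.0°)/2 = (1 − (-0.069))/2 ≈ 0.535, so 53%.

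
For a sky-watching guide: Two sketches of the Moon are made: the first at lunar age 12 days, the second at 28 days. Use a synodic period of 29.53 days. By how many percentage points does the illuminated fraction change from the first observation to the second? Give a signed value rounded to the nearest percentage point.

First observation: θ = 360°·12/29.53 = 146.3°, so f = 0.916.
Second observation: θ = 341.3°, f = 0.026.
Δf = 0.026 − 0.916 = -0.890, i.e. -89 pp.

-89 pp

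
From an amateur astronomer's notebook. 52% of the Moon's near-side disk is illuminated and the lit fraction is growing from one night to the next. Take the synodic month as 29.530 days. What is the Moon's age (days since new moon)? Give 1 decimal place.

From f = (1 − cos θ)/2: cos θ = 1 − 2×0.52 = -0.040; arccos → 92.3°.
Waxing ⇒ before full, so θ = 92.3°.
Age = 29.530 × 92.3°/360° ≈ 7.57 days.

7.6 days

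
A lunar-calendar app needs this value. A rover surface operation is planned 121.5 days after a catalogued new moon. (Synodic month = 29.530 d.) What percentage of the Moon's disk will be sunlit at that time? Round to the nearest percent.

Reduce mod P: 121.5 − 4×29.530 = 3.38 d into the current lunation.
Phase angle: θ = 360°·(3.38 d)/(29.530 d) = 41.2°.
Illuminated fraction = (1 − cos 41.2°)/2 = (1 − 0.752)/2 ≈ 0.124, so 12%.

12%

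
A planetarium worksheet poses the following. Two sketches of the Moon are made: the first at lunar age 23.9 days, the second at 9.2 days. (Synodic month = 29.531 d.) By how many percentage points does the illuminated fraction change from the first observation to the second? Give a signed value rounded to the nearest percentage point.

θ₁ = 360° × 23.9/29.531 = 291.4°, f₁ = (1 − cos θ₁)/2 = 0.318.
θ₂ = 360° × 9.2/29.531 = 112.2°, f₂ = (1 − cos θ₂)/2 = 0.689.
Change = f₂ − f₁ = +0.371 → +37 percentage points.

+37 pp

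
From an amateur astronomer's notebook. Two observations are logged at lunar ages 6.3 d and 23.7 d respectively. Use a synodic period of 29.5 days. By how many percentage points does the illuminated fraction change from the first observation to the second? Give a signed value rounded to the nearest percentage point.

-5 percentage points

First observation: θ = 360°·6.3/29.5 = 76.9°, so f = 0.387.
Second observation: θ = 289.2°, f = 0.335.
Δf = 0.335 − 0.387 = -0.051, i.e. -5 pp.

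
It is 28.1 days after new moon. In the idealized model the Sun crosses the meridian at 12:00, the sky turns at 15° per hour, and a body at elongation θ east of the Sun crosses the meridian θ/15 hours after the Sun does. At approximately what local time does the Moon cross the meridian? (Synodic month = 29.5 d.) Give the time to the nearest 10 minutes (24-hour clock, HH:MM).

10:50

The Moon has covered 28.1/29.5 of its cycle, so θ ≈ 360° × 28.1/29.5 = 342.9°.
At 15° of sky rotation per hour, 342.9° corresponds to a 22.86 h lag.
12:00 + 22.861 h ≈ 10:52 → 10:50 to the nearest ten minutes.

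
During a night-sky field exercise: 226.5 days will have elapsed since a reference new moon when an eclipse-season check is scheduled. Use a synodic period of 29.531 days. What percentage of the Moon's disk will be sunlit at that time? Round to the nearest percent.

Reduce mod P: 226.5 − 7×29.531 = 19.78 d into the current lunation.
Elongation θ = 360° × 19.78/29.531 ≈ 241.2°.
Illuminated fraction = (1 − cos 241.2°)/2 = (1 − (-0.482))/2 ≈ 0.741, so 74%.

74%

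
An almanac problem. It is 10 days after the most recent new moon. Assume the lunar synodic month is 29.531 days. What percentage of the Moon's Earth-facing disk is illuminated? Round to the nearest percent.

Phase angle: θ = 360°·(10 d)/(29.531 d) = 121.9°.
Illuminated fraction = (1 − cos 121.9°)/2 = (1 − (-0.529))/2 ≈ 0.764, so 76%.

76%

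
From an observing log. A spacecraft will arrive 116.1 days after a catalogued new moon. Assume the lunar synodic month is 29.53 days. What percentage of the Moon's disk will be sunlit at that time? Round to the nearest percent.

5%

116.1/29.53 = 3.932 lunations, so 3 complete cycles and 27.51 d into the next.
Elongation θ = 360° × 27.51/29.53 ≈ 335.4°.
cos 335.4° = 0.909, so f = (1 − 0.909)/2 = 0.045, so 5%.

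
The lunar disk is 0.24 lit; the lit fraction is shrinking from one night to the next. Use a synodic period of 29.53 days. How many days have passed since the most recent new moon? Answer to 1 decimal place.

24.7 days

Invert f = (1 − cos θ)/2 to get cos θ = 1 − 2(0.24) = 0.520, hence θ₀ = arccos 0.520 = 58.7°.
A waning Moon lies in 180°–360°, so θ = 360° − 58.7° = 301.3°.
Age = 29.53 × 301.3°/360° ≈ 24.72 days.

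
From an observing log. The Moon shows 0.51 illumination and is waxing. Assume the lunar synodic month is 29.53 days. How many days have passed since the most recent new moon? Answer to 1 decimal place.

From f = (1 − cos θ)/2: cos θ = 1 − 2×0.51 = -0.020; arccos → 91.1°.
Before full moon the principal value applies: θ = 91.1°.
Age = 29.53 × 91.1°/360° ≈ 7.48 days.

7.5 days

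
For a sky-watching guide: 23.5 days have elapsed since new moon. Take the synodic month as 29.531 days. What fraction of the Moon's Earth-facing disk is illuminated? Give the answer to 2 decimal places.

0.36

Phase angle: θ = 360°·(23.5 d)/(29.531 d) = 286.5°.
cos 286.5° = 0.284, so f = (1 − 0.284)/2 = 0.358.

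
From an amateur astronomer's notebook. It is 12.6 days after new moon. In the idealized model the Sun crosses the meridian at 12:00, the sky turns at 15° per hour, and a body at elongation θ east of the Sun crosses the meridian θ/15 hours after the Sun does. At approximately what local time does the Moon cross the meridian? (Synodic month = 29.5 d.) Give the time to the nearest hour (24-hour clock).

22:00

The Moon has covered 12.6/29.5 of its cycle, so θ ≈ 360° × 12.6/29.5 = 153.8°.
The Moon trails the Sun by θ/15 = 153.8/15 ≈ 10.25 hours.
12:00 + 10.25 h ≈ 22:15 → 22:00 to the nearest hour.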